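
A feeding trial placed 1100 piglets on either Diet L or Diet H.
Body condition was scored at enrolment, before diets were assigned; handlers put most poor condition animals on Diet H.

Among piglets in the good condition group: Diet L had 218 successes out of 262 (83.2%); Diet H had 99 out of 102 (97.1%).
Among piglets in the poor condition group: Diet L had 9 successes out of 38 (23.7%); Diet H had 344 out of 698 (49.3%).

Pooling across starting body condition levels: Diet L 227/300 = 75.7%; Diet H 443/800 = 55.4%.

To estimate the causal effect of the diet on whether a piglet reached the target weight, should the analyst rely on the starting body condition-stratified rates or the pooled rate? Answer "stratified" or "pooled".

Starting body condition satisfies the back-door criterion: it is not a descendant of the diet, and it blocks the spurious path from diet to outcome. Adjusting for it (i.e., using the within-starting body condition rates) gives the causal effect.
Within each level — good condition: 83.2% vs 97.1%; poor condition: 23.7% vs 49.3% — Diet H is higher every time.

stratified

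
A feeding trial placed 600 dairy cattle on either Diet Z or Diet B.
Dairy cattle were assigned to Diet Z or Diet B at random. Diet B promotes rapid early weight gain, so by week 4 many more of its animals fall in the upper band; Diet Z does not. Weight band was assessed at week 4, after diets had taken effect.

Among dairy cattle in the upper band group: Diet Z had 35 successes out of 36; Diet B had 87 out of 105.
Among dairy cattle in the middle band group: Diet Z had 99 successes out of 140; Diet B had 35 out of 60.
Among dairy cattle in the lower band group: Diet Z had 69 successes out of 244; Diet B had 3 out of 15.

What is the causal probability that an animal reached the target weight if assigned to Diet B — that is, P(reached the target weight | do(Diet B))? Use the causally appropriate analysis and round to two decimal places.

The stratified and pooled comparisons disagree (Diet Z wins within each week-4 weight band; Diet B wins overall), so the answer turns on the causal role of week-4 weight band.
The distribution of week-4 weight band is itself part of what the diet does — it is an intermediate outcome. Holding it fixed would remove that part of the effect; the total effect is the pooled difference.
So P(outcome | do(Diet B)) is just the pooled rate for Diet B: 125/180 = 0.694.

0.69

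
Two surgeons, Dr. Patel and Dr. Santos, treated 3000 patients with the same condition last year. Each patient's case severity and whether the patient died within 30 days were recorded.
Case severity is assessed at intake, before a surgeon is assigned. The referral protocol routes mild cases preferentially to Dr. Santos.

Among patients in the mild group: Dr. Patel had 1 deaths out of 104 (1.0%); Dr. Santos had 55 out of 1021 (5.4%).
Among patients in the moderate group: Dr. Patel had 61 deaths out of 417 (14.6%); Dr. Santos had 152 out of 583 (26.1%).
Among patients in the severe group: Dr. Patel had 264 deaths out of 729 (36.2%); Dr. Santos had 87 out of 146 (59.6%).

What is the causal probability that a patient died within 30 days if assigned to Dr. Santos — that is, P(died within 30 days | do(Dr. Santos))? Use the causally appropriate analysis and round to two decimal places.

0.28

The case severity-specific comparison favours Dr. Patel throughout, but the pooled figures favour Dr. Santos. The question is whether to condition on case severity.
Case severity differs across surgeons for reasons unrelated to any effect of the surgeon itself, and it separately predicts the outcome — a classic confounder. We must compare within case severity levels.
Standardising Dr. Santos to the population case severity mix: 0.375·55/1021 + 0.333·152/583 + 0.292·87/146 = 0.281.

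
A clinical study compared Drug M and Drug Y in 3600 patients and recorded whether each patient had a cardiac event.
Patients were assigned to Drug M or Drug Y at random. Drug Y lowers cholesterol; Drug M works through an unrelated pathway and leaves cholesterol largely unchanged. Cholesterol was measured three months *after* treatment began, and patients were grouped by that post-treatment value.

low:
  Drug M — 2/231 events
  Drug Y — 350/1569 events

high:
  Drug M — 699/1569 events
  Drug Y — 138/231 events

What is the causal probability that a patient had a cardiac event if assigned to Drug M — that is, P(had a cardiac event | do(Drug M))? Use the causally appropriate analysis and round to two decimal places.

Cholesterol is recorded after the drug and is itself shifted by it — it sits on the causal path from drug to outcome. Conditioning on a mediator would strip out part of the effect we want; the pooled comparison gives the total causal effect.
So P(outcome | do(Drug M)) is just the pooled rate for Drug M: 701/1800 = 0.389.

0.39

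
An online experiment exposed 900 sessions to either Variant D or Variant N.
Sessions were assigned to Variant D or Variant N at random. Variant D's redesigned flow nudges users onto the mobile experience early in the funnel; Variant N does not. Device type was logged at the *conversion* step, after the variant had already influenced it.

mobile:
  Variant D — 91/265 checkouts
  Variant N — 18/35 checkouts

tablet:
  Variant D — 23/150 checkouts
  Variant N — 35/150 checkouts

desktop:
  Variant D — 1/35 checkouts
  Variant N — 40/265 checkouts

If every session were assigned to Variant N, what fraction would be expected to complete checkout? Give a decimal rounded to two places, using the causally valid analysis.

Within every device type level Variant N has the higher rate, yet pooled Variant D does — Simpson's reversal.
Device type lies on the pathway variant → device type → outcome, so adjusting for it blocks the indirect effect. For the total causal effect of variant, use the unadjusted pooled rates.
So P(outcome | do(Variant N)) is just the pooled rate for Variant N: 93/450 = 0.207.

0.21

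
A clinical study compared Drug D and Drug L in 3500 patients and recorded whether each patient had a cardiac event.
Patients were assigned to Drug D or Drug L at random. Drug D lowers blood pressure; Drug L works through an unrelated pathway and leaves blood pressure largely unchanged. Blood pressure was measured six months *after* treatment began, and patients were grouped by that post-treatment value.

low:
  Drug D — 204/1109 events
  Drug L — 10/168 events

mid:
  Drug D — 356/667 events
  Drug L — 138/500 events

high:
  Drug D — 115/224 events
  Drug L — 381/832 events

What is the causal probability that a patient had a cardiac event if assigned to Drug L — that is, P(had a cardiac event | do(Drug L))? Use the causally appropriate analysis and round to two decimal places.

0.35

Drug L is lower inside every blood pressure stratum but Drug D is lower in aggregate. Whether to stratify depends on how blood pressure relates to the drug.
Blood pressure is recorded after the drug and is itself shifted by it — it sits on the causal path from drug to outcome. Conditioning on a mediator would strip out part of the effect we want; the pooled comparison gives the total causal effect.
So P(outcome | do(Drug L)) is just the pooled rate for Drug L: 529/1500 = 0.353.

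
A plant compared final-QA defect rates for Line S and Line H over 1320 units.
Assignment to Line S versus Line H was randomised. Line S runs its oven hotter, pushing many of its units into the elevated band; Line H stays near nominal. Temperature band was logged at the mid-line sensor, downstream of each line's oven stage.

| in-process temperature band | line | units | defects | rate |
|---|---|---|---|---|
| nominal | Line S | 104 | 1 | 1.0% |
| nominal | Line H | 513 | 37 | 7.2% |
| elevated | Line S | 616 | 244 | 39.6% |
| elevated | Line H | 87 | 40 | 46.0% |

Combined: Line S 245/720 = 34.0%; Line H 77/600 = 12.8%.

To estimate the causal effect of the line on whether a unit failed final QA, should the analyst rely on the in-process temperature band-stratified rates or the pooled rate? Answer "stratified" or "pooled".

pooled

In-process temperature band is downstream of the line. One should not condition on a consequence of treatment, so the overall rates are the right comparison.
Pooled: Line S 34.0% vs Line H 12.8%; Line H is lower overall.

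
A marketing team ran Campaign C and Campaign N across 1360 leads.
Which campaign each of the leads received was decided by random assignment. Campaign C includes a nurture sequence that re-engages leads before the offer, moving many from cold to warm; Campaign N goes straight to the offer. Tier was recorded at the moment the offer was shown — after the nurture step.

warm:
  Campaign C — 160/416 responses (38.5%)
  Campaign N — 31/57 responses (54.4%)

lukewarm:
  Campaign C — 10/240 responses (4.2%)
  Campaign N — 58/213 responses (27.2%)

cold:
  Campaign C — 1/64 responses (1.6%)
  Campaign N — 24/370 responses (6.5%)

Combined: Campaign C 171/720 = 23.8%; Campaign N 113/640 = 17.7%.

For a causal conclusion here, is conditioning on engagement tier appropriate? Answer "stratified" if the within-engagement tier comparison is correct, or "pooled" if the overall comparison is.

pooled

The stratified and pooled comparisons disagree (Campaign N wins within each engagement tier; Campaign C wins overall), so the answer turns on the causal role of engagement tier.
Engagement tier is recorded after the campaign and is itself shifted by it — it sits on the causal path from campaign to outcome. Conditioning on a mediator would strip out part of the effect we want; the pooled comparison gives the total causal effect.
Pooled: Campaign C 23.8% vs Campaign N 17.7%; Campaign C is higher overall.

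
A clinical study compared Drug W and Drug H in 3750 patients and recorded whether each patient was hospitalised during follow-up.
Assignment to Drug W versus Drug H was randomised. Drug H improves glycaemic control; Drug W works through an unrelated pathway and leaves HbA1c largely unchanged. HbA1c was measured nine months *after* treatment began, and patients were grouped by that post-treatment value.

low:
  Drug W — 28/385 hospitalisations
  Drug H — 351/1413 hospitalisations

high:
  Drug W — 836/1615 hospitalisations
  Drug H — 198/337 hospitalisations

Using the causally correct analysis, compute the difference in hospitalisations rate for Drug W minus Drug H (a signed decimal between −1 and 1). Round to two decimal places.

The HbA1c-specific comparison favours Drug W throughout, but the pooled figures favour Drug H. The question is whether to condition on HbA1c.
Because the drug influences HbA1c, HbA1c is a post-treatment mediator, not a confounder. Stratifying on it would bias the estimate; the causal effect is the crude pooled difference.
The causal difference is the pooled difference: 0.432 − 0.314 = +0.118.

+0.12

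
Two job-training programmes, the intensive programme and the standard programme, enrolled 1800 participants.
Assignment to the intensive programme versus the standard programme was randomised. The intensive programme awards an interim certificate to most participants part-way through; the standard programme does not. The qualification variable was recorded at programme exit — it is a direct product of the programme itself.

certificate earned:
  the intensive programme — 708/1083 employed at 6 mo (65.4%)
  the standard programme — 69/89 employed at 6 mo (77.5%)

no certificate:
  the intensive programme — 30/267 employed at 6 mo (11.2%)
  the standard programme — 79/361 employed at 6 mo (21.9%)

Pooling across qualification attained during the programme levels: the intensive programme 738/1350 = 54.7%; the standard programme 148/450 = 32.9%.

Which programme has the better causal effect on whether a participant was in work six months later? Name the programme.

the intensive programme

Within every qualification attained during the programme level the standard programme has the higher rate, yet pooled the intensive programme does — Simpson's reversal.
Because the programme influences qualification attained during the programme, qualification attained during the programme is a post-treatment mediator, not a confounder. Stratifying on it would bias the estimate; the causal effect is the crude pooled difference.
Pooled: the intensive programme 54.7% vs the standard programme 32.9%; the intensive programme is higher overall.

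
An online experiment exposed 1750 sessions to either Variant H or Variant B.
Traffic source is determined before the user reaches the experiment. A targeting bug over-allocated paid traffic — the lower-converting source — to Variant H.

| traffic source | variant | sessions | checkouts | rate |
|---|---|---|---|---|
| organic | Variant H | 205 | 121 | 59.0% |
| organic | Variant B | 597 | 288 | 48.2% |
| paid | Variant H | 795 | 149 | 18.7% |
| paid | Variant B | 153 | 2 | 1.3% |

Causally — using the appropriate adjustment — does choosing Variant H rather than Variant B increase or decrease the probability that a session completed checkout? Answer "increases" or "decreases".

Within every traffic source level Variant H has the higher rate, yet pooled Variant B does — Simpson's reversal.
Nothing the variant does changes traffic source; the imbalance is an allocation artefact. With traffic source also predicting the outcome, the pooled figure is confounded, and the within-stratum comparison is the causal one.
Within each level — organic: 59.0% vs 48.2%; paid: 18.7% vs 1.3% — Variant H is higher every time.

increases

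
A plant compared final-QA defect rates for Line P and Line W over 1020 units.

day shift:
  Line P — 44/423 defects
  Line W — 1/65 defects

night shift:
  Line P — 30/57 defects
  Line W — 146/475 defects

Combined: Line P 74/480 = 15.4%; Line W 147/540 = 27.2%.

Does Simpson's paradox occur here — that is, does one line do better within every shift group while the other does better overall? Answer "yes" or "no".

yes

Within each shift level (day shift 10.4% vs 1.5%; night shift 52.6% vs 30.7%), Line W has the lower rate every time. Pooled: 15.4% vs 27.2% — Line P has the lower rate overall. The two comparisons disagree.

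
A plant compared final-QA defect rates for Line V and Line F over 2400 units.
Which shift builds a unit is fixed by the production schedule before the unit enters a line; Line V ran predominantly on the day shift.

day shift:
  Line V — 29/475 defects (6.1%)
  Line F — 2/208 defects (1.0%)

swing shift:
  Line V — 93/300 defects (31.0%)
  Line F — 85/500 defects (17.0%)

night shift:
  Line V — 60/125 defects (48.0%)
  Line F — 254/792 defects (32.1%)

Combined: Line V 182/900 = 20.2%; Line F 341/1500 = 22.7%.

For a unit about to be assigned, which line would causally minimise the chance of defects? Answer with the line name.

Line F

The shift-specific comparison favours Line F throughout, but the pooled figures favour Line V. The question is whether to condition on shift.
Shift differs across lines for reasons unrelated to any effect of the line itself, and it separately predicts the outcome — a classic confounder. We must compare within shift levels.
Within each level — day shift: 6.1% vs 1.0%; swing shift: 31.0% vs 17.0%; night shift: 48.0% vs 32.1% — Line F is lower every time.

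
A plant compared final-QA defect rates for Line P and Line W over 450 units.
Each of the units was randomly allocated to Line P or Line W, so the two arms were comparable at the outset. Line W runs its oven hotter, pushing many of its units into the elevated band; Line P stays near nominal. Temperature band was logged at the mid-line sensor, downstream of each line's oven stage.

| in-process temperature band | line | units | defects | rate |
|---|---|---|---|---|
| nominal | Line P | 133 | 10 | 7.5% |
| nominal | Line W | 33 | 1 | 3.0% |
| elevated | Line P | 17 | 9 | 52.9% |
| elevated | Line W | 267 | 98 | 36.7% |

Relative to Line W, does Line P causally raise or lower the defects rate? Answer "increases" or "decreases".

The stratified and pooled comparisons disagree (Line W wins within each in-process temperature band; Line P wins overall), so the answer turns on the causal role of in-process temperature band.
In-process temperature band here is a post-treatment variable shaped by the line; conditioning on it would introduce bias rather than remove it. The overall comparison is the causal one.
Pooled: Line P 12.7% vs Line W 33.0%; Line P is lower overall.

decreases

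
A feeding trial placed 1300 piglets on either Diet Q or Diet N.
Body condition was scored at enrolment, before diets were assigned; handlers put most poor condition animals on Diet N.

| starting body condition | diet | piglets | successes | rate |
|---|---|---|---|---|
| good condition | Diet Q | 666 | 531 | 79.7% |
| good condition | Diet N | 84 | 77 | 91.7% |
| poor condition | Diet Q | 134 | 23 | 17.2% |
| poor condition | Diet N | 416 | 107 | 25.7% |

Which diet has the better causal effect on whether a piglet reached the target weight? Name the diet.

Diet N

Starting body condition is set before the diet has any effect — it is not caused by the diet — and it independently drives the outcome. That makes it a confounder, so the causal comparison is within starting body condition levels.
Within each level — good condition: 79.7% vs 91.7%; poor condition: 17.2% vs 25.7% — Diet N is higher every time.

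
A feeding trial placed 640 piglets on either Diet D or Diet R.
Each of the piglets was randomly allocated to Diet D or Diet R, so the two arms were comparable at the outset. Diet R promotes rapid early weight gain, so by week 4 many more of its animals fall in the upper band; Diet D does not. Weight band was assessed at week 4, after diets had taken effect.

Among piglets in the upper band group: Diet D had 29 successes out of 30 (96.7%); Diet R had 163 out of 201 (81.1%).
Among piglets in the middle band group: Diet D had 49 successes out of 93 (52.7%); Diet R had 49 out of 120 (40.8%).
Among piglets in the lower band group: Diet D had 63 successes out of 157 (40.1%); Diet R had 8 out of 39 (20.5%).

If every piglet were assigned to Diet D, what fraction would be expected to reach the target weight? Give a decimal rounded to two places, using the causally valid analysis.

0.50

Week-4 weight band here is a post-treatment variable shaped by the diet; conditioning on it would introduce bias rather than remove it. The overall comparison is the causal one.
So P(outcome | do(Diet D)) is just the pooled rate for Diet D: 141/280 = 0.504.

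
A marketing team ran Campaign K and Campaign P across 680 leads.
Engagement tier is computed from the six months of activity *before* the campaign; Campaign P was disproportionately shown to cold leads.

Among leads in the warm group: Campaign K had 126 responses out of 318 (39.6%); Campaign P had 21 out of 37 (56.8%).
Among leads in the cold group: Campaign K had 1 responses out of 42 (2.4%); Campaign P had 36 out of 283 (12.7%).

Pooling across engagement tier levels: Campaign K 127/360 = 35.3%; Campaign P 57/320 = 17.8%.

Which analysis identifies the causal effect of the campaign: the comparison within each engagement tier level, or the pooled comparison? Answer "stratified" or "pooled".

stratified

Campaign P is higher inside every engagement tier stratum but Campaign K is higher in aggregate. Whether to stratify depends on how engagement tier relates to the campaign.
Engagement tier differs across campaigns for reasons unrelated to any effect of the campaign itself, and it separately predicts the outcome — a classic confounder. We must compare within engagement tier levels.
Within each level — warm: 39.6% vs 56.8%; cold: 2.4% vs 12.7% — Campaign P is higher every time.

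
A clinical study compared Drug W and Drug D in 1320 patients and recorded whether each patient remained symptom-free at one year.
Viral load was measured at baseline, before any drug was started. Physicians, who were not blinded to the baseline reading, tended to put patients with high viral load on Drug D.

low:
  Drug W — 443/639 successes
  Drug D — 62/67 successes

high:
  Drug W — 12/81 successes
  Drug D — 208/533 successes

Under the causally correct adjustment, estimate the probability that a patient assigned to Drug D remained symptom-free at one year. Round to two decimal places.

Within every viral load level Drug D has the higher rate, yet pooled Drug W does — Simpson's reversal.
Viral load is set before the drug has any effect — it is not caused by the drug — and it independently drives the outcome. That makes it a confounder, so the causal comparison is within viral load levels.
Standardising Drug D to the population viral load mix: 0.535·62/67 + 0.465·208/533 = 0.676.

0.68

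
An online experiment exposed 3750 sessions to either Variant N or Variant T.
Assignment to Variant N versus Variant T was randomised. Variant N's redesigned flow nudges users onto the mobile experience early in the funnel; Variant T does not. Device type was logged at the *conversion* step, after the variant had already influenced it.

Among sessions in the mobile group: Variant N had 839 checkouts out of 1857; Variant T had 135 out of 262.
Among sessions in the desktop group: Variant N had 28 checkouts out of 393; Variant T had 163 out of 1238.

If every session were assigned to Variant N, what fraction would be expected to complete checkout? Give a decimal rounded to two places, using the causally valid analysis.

0.39

Device type lies on the pathway variant → device type → outcome, so adjusting for it blocks the indirect effect. For the total causal effect of variant, use the unadjusted pooled rates.
So P(outcome | do(Variant N)) is just the pooled rate for Variant N: 867/2250 = 0.385.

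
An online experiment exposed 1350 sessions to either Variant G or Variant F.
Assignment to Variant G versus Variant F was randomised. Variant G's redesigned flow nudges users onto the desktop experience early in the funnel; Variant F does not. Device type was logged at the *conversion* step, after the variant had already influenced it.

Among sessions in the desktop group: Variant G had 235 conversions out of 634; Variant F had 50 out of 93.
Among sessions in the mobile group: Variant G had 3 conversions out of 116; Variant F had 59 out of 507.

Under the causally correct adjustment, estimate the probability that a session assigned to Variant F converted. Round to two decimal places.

0.18

The device type-specific comparison favours Variant F throughout, but the pooled figures favour Variant G. The question is whether to condition on device type.
The distribution of device type is itself part of what the variant does — it is an intermediate outcome. Holding it fixed would remove that part of the effect; the total effect is the pooled difference.
So P(outcome | do(Variant F)) is just the pooled rate for Variant F: 109/600 = 0.182.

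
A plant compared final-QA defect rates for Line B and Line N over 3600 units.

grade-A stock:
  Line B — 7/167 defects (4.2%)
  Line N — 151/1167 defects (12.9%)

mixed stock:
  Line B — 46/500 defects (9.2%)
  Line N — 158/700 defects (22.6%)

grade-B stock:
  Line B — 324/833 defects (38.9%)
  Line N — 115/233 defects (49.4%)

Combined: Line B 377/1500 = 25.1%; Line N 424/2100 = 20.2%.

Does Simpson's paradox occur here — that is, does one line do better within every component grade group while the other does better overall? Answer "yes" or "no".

Within each component grade level (grade-A stock 4.2% vs 12.9%; mixed stock 9.2% vs 22.6%; grade-B stock 38.9% vs 49.4%), Line B has the lower rate every time. Pooled: 25.1% vs 20.2% — Line N has the lower rate overall. The two comparisons disagree.

yes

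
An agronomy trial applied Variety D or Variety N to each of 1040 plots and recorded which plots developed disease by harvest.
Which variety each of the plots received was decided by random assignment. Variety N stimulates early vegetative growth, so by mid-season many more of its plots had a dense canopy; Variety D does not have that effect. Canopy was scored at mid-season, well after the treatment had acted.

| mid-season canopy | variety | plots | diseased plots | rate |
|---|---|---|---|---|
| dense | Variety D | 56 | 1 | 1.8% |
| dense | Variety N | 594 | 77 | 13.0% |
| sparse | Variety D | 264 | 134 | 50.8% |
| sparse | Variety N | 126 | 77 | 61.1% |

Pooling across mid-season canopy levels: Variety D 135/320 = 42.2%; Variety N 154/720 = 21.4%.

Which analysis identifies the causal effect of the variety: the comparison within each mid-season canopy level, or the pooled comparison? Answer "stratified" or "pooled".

pooled

Mid-season canopy lies on the pathway variety → mid-season canopy → outcome, so adjusting for it blocks the indirect effect. For the total causal effect of variety, use the unadjusted pooled rates.
Pooled: Variety D 42.2% vs Variety N 21.4%; Variety N is lower overall.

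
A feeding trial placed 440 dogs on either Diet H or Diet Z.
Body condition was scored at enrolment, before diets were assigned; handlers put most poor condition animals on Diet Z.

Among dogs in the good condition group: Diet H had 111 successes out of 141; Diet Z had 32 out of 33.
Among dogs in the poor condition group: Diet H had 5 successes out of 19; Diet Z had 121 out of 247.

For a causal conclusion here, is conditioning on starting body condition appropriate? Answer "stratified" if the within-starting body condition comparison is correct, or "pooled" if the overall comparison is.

Here starting body condition is a common cause — it drives both which diet a case falls under and the outcome. The crude comparison mixes populations; the stratum-specific rates are the causally relevant ones.
Within each level — good condition: 78.7% vs 97.0%; poor condition: 26.3% vs 49.0% — Diet Z is higher every time.

stratified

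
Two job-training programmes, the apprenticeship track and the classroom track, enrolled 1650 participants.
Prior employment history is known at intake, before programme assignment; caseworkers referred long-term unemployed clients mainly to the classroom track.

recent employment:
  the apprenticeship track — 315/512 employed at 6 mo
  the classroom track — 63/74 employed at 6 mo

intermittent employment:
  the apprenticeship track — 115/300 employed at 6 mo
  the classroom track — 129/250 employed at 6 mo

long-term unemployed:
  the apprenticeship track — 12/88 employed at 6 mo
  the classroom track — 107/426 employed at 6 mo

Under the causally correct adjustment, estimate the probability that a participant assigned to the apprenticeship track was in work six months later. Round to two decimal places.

the classroom track is higher inside every prior employment history stratum but the apprenticeship track is higher in aggregate. Whether to stratify depends on how prior employment history relates to the programme.
Nothing the programme does changes prior employment history; the imbalance is an allocation artefact. With prior employment history also predicting the outcome, the pooled figure is confounded, and the within-stratum comparison is the causal one.
Standardising the apprenticeship track to the population prior employment history mix: 0.355·315/512 + 0.333·115/300 + 0.312·12/88 = 0.389.

0.39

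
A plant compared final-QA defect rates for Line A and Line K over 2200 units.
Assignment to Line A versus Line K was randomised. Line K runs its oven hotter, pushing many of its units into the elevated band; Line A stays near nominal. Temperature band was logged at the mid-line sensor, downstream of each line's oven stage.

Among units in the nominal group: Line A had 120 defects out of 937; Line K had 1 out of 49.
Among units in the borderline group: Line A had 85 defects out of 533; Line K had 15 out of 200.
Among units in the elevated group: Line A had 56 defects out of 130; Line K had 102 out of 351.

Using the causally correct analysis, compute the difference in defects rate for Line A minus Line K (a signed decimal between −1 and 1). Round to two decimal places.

Stratifying would compare lines among units the lines themselves sorted into in-process temperature band groups — a form of selection on an intermediate. The unconditioned pooled rates give the total causal effect.
The causal difference is the pooled difference: 0.163 − 0.197 = -0.034.

-0.03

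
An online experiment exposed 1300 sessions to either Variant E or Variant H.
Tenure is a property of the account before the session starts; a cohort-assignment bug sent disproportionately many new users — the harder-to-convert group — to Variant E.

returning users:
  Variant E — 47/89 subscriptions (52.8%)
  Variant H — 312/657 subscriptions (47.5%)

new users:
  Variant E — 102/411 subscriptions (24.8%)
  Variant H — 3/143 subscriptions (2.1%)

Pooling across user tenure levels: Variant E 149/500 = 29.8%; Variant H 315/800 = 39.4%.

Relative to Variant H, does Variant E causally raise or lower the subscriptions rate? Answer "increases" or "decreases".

User tenure differs across variants for reasons unrelated to any effect of the variant itself, and it separately predicts the outcome — a classic confounder. We must compare within user tenure levels.
Within each level — returning users: 52.8% vs 47.5%; new users: 24.8% vs 2.1% — Variant E is higher every time.

increases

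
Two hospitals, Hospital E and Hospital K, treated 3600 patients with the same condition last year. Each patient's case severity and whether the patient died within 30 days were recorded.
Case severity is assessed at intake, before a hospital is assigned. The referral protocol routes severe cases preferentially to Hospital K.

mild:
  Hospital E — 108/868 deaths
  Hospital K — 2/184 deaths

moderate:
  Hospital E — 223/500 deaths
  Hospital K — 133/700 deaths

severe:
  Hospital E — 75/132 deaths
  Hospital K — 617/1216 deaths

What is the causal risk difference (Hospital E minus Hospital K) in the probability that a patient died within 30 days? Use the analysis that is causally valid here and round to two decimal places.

+0.14

Since case severity is a pre-existing factor (not a product of the hospital) and it affects the outcome on its own, it is a confounder. The stratified rates, not the pooled rate, identify the causal effect.
Adjusting over the population distribution of case severity: 0.292·(0.124−0.011) + 0.333·(0.446−0.190) + 0.374·(0.568−0.507) = +0.141.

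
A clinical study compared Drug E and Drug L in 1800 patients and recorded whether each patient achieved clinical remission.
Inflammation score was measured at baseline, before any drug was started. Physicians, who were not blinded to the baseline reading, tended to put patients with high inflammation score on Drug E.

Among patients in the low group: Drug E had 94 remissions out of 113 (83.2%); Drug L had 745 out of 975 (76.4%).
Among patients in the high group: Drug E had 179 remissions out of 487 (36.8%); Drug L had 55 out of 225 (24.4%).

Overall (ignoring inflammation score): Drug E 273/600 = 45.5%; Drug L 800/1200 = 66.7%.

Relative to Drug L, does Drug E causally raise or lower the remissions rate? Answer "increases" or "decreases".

increases

Since inflammation score is a pre-existing factor (not a product of the drug) and it affects the outcome on its own, it is a confounder. The stratified rates, not the pooled rate, identify the causal effect.
Within each level — low: 83.2% vs 76.4%; high: 36.8% vs 24.4% — Drug E is higher every time.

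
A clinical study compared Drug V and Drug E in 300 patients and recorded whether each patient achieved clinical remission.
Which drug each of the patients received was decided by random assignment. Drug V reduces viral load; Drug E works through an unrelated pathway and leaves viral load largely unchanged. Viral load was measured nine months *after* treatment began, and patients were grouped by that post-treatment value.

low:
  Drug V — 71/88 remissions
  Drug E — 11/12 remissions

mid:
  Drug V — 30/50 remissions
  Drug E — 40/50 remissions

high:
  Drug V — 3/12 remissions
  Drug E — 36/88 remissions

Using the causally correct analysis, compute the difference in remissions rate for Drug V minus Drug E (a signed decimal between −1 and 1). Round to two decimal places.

+0.11

Viral load is recorded after the drug and is itself shifted by it — it sits on the causal path from drug to outcome. Conditioning on a mediator would strip out part of the effect we want; the pooled comparison gives the total causal effect.
The causal difference is the pooled difference: 0.693 − 0.580 = +0.113.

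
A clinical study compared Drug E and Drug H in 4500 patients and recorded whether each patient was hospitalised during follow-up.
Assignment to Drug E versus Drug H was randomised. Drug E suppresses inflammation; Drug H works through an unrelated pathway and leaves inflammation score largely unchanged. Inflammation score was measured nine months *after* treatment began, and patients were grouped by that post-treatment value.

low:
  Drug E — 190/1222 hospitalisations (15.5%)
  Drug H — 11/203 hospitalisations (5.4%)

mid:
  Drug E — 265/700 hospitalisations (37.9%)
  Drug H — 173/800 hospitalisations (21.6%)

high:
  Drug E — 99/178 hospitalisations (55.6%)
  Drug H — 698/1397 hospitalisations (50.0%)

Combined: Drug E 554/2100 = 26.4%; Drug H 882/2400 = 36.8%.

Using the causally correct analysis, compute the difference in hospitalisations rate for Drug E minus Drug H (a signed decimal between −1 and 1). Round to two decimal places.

Stratifying would compare drugs among patients the drugs themselves sorted into inflammation score groups — a form of selection on an intermediate. The unconditioned pooled rates give the total causal effect.
The causal difference is the pooled difference: 0.264 − 0.367 = -0.104.

-0.10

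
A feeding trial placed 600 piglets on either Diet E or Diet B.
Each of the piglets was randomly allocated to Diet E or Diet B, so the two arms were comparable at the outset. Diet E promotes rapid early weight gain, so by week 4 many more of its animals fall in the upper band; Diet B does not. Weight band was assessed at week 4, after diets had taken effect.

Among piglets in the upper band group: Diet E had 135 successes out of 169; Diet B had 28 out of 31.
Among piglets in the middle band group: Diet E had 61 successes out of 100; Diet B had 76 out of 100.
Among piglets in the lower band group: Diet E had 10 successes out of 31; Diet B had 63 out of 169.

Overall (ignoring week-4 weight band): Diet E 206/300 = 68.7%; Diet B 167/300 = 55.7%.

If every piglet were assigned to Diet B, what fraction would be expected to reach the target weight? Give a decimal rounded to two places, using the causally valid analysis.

0.56

Diet B is higher inside every week-4 weight band stratum but Diet E is higher in aggregate. Whether to stratify depends on how week-4 weight band relates to the diet.
Because the diet influences week-4 weight band, week-4 weight band is a post-treatment mediator, not a confounder. Stratifying on it would bias the estimate; the causal effect is the crude pooled difference.
So P(outcome | do(Diet B)) is just the pooled rate for Diet B: 167/300 = 0.557.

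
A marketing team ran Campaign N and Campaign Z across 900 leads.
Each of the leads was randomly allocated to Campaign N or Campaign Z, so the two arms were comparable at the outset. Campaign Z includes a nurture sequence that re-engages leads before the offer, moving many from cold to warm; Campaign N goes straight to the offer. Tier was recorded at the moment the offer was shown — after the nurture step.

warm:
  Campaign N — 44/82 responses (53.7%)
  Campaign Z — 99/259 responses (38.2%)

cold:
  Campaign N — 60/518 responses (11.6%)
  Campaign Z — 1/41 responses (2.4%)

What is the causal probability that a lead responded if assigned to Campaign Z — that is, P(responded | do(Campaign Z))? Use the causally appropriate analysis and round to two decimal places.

0.33

Engagement tier here is a post-treatment variable shaped by the campaign; conditioning on it would introduce bias rather than remove it. The overall comparison is the causal one.
So P(outcome | do(Campaign Z)) is just the pooled rate for Campaign Z: 100/300 = 0.333.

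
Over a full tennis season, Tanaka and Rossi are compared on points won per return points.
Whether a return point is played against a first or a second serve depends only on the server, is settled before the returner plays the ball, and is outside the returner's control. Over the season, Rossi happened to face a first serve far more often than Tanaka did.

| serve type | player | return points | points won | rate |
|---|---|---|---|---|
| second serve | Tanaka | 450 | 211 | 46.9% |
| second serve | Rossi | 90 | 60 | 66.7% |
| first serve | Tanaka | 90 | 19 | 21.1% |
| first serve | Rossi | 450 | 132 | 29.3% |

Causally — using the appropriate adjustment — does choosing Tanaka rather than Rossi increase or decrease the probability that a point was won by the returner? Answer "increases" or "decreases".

The stratified and pooled comparisons disagree (Rossi wins within each serve type; Tanaka wins overall), so the answer turns on the causal role of serve type.
Serve type satisfies the back-door criterion: it is not a descendant of the player, and it blocks the spurious path from player to outcome. Adjusting for it (i.e., using the within-serve type rates) gives the causal effect.
Within each level — second serve: 46.9% vs 66.7%; first serve: 21.1% vs 29.3% — Rossi is higher every time.

decreases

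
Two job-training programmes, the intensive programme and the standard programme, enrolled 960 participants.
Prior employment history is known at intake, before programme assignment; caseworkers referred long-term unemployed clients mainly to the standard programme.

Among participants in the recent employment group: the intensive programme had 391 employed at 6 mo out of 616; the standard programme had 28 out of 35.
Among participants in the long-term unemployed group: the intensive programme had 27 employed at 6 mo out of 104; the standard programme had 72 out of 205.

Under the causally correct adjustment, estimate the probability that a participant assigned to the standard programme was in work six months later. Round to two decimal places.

0.66

The imbalance in prior employment history arose from how participants were allocated, not from anything the programme did; and prior employment history independently affects the outcome. The pooled gap is confounded — condition on prior employment history.
Standardising the standard programme to the population prior employment history mix: 0.678·28/35 + 0.322·72/205 = 0.656.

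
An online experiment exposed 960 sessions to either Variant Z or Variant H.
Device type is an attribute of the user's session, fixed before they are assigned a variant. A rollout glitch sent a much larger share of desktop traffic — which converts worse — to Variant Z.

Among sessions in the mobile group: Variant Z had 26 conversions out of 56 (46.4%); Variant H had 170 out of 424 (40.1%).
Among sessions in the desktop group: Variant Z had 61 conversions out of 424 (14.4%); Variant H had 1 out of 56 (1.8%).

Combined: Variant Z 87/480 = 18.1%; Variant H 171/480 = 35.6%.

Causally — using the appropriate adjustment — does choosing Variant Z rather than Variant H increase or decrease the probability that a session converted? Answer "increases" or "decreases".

increases

Device type differs across variants for reasons unrelated to any effect of the variant itself, and it separately predicts the outcome — a classic confounder. We must compare within device type levels.
Within each level — mobile: 46.4% vs 40.1%; desktop: 14.4% vs 1.8% — Variant Z is higher every time.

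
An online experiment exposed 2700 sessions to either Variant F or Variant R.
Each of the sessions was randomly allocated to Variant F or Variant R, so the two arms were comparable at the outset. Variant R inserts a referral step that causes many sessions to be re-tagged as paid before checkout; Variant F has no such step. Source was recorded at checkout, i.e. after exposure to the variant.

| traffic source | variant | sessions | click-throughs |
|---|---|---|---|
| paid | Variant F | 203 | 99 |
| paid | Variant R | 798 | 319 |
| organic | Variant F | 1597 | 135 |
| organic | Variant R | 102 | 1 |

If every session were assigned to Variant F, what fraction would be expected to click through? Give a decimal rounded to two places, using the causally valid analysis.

The stratified and pooled comparisons disagree (Variant F wins within each traffic source; Variant R wins overall), so the answer turns on the causal role of traffic source.
Traffic source lies on the pathway variant → traffic source → outcome, so adjusting for it blocks the indirect effect. For the total causal effect of variant, use the unadjusted pooled rates.
So P(outcome | do(Variant F)) is just the pooled rate for Variant F: 234/1800 = 0.130.

0.13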